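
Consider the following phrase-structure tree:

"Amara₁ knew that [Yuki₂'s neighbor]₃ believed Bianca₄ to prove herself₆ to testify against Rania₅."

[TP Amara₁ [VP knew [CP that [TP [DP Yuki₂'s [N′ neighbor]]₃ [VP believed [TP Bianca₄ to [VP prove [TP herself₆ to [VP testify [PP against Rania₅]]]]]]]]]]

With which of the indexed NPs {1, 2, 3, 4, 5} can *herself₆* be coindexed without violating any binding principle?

*herself* is an anaphor, so Principle A applies: it must be bound in its binding domain.
Binding domain of *herself₆*: the embedded TP, whose subject is Bianca₄.
*Amara₁* c-commands the anaphor but is outside its binding domain → cannot satisfy Principle A.
*Yuki₂* does not c-command the anaphor → cannot bind it.
*[Yuki₂'s neighbor]₃* c-commands the anaphor but is outside its binding domain → cannot satisfy Principle A.
*Bianca₄* c-commands the anaphor within its binding domain → licit binder.
*Rania₅* does not c-command the anaphor → cannot bind it.

{4}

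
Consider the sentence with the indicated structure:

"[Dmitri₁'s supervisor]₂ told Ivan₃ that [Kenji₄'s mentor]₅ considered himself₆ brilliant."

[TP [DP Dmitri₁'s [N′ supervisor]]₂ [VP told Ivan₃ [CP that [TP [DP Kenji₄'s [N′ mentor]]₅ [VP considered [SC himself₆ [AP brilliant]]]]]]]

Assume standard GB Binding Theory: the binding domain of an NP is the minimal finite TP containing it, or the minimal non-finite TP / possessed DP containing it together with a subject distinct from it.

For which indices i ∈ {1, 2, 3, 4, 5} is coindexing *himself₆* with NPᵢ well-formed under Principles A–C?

*himself* is an anaphor, so Principle A applies: it must be bound in its binding domain.
Binding domain of *himself₆*: the embedded TP, whose subject is [Kenji₄'s mentor]₅.
*Dmitri₁* does not c-command the anaphor → cannot bind it.
*[Dmitri₁'s supervisor]₂* c-commands the anaphor but is outside its binding domain → cannot satisfy Principle A.
*Ivan₃* c-commands the anaphor but is outside its binding domain → cannot satisfy Principle A.
*Kenji₄* does not c-command the anaphor → cannot bind it.
*[Kenji₄'s mentor]₅* c-commands the anaphor within its binding domain → licit binder.

{5}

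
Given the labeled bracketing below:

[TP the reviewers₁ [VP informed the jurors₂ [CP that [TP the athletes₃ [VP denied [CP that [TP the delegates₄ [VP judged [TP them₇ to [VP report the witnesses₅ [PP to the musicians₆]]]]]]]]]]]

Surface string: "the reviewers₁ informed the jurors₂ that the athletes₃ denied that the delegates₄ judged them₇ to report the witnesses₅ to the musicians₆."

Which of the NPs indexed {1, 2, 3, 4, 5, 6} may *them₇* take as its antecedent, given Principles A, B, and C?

*them* is a pronoun, so Principle B applies: it must be free in its binding domain.
Binding domain of *them₇*: the embedded TP, whose subject is the delegates₄.
*the reviewers₁* c-commands the pronoun but from outside its binding domain, and is not c-commanded by it → coindexation permitted.
*the jurors₂* c-commands the pronoun but from outside its binding domain, and is not c-commanded by it → coindexation permitted.
*the athletes₃* c-commands the pronoun but from outside its binding domain, and is not c-commanded by it → coindexation permitted.
*the delegates₄* c-commands the pronoun within its binding domain → coindexation would violate Principle B.
*the witnesses₅*: the pronoun c-commands this R-expression → coindexation would violate Principle C on *the witnesses₅*.
*the musicians₆*: the pronoun c-commands this R-expression → coindexation would violate Principle C on *the musicians₆*.

{1, 2, 3}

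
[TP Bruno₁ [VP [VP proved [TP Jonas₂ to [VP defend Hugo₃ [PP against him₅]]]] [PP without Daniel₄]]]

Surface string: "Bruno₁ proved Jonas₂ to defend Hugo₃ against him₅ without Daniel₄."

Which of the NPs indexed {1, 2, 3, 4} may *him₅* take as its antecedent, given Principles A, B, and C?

{1, 4}

*him* is a pronoun, so Principle B applies: it must be free in its binding domain.
Binding domain of *him₅*: the embedded TP, whose subject is Jonas₂.
*Bruno₁* c-commands the pronoun but from outside its binding domain, and is not c-commanded by it → coindexation permitted.
*Jonas₂* c-commands the pronoun within its binding domain → coindexation would violate Principle B.
*Hugo₃* c-commands the pronoun within its binding domain → coindexation would violate Principle B.
*Daniel₄* and the pronoun do not c-command one another → neither Principle B nor Principle C is at stake; coindexation permitted.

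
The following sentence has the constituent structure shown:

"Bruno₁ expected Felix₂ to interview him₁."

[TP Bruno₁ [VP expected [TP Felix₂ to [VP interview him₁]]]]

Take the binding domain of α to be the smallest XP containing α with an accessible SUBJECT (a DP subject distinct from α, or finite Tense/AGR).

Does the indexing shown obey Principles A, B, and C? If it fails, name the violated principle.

The two coindexed NPs are *Bruno₁* and *him₁*.
*him₁* is a pronoun; its binding domain is the embedded TP, whose subject is Felix₂. Within that domain it is c-commanded only by *Felix₂*, which carries a different index — the pronoun is free locally, so Principle B holds.
*Bruno₁* is an R-expression; *him₁* does not c-command it, and no other NP shares its index, so Principle C is satisfied.
All principles are respected.

grammatical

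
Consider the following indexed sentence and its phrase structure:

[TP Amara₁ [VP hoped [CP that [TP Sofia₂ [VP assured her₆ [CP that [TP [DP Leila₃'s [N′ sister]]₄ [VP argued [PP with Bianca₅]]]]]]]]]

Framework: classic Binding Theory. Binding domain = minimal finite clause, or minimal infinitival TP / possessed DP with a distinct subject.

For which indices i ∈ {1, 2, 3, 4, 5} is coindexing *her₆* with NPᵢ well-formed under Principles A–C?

*her* is a pronoun, so Principle B applies: it must be free in its binding domain.
Binding domain of *her₆*: the embedded TP, whose subject is Sofia₂.
*Amara₁* c-commands the pronoun but from outside its binding domain, and is not c-commanded by it → coindexation permitted.
*Sofia₂* c-commands the pronoun within its binding domain → coindexation would violate Principle B.
*Leila₃*: the pronoun c-commands this R-expression → coindexation would violate Principle C on *Leila₃*.
*[Leila₃'s sister]₄*: the pronoun c-commands this R-expression → coindexation would violate Principle C on *[Leila₃'s sister]₄*.
*Bianca₅*: the pronoun c-commands this R-expression → coindexation would violate Principle C on *Bianca₅*.

{1}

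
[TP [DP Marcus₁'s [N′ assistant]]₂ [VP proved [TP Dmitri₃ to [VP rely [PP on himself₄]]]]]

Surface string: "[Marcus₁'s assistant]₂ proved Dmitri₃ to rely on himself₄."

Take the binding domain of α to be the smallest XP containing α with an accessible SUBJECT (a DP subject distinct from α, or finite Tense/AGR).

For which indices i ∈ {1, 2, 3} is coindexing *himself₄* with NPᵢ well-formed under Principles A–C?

*himself* is an anaphor, so Principle A applies: it must be bound in its binding domain.
Binding domain of *himself₄*: the embedded TP, whose subject is Dmitri₃.
*Marcus₁* does not c-command the anaphor → cannot bind it.
*[Marcus₁'s assistant]₂* c-commands the anaphor but is outside its binding domain → cannot satisfy Principle A.
*Dmitri₃* c-commands the anaphor within its binding domain → licit binder.

{3}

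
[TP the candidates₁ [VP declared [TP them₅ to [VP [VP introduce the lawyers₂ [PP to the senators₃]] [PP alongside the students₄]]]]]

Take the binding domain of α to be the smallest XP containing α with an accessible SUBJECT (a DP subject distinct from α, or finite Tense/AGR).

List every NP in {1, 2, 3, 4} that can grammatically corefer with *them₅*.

*them* is a pronoun, so Principle B applies: it must be free in its binding domain.
Binding domain of *them₅*: the matrix TP, whose subject is the candidates₁.
*the candidates₁* c-commands the pronoun within its binding domain → coindexation would violate Principle B.
*the lawyers₂*: the pronoun c-commands this R-expression → coindexation would violate Principle C on *the lawyers₂*.
*the senators₃*: the pronoun c-commands this R-expression → coindexation would violate Principle C on *the senators₃*.
*the students₄*: the pronoun c-commands this R-expression → coindexation would violate Principle C on *the students₄*.

none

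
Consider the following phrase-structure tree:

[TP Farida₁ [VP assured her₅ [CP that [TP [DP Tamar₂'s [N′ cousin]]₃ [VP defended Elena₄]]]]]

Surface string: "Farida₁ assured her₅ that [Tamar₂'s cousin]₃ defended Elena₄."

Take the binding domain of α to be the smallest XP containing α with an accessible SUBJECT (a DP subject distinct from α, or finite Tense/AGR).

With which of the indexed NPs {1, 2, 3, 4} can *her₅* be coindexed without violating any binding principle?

none

*her* is a pronoun, so Principle B applies: it must be free in its binding domain.
Binding domain of *her₅*: the matrix TP, whose subject is Farida₁.
*Farida₁* c-commands the pronoun within its binding domain → coindexation would violate Principle B.
*Tamar₂*: the pronoun c-commands this R-expression → coindexation would violate Principle C on *Tamar₂*.
*[Tamar₂'s cousin]₃*: the pronoun c-commands this R-expression → coindexation would violate Principle C on *[Tamar₂'s cousin]₃*.
*Elena₄*: the pronoun c-commands this R-expression → coindexation would violate Principle C on *Elena₄*.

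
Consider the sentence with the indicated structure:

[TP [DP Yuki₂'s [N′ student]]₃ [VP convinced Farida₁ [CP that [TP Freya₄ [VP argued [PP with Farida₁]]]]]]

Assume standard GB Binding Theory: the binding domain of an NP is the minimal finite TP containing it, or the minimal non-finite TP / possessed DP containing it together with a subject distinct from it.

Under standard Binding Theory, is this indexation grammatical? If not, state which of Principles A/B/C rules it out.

The two coindexed NPs are *Farida₁* (the higher occurrence) and *Farida₁* (the lower occurrence).
*Farida₁* (the lower occurrence) is an R-expression. Principle C requires it to be free everywhere.
*Farida₁* (the higher occurrence) c-commands it and carries the same index.
The R-expression is bound → Principle C violation.

Principle C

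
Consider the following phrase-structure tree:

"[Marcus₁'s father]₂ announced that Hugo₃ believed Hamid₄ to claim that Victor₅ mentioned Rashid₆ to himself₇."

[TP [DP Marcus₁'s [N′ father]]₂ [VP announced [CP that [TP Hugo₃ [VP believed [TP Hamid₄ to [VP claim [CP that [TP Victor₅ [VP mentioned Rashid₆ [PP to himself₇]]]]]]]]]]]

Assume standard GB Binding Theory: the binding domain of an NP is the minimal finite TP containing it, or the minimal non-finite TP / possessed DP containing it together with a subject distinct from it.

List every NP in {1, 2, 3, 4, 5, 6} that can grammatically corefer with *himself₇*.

*himself* is an anaphor, so Principle A applies: it must be bound in its binding domain.
Binding domain of *himself₇*: the embedded TP, whose subject is Victor₅.
*Marcus₁* does not c-command the anaphor → cannot bind it.
*[Marcus₁'s father]₂* c-commands the anaphor but is outside its binding domain → cannot satisfy Principle A.
*Hugo₃* c-commands the anaphor but is outside its binding domain → cannot satisfy Principle A.
*Hamid₄* c-commands the anaphor but is outside its binding domain → cannot satisfy Principle A.
*Victor₅* c-commands the anaphor within its binding domain → licit binder.
*Rashid₆* c-commands the anaphor within its binding domain → licit binder.

{5, 6}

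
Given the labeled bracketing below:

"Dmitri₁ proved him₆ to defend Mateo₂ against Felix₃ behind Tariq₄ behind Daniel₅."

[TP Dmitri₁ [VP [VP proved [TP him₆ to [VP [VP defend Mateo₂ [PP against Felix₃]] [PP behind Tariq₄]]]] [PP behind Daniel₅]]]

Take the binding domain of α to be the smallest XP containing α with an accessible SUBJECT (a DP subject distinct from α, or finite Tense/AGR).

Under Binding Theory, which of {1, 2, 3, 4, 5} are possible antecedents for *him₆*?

*him* is a pronoun, so Principle B applies: it must be free in its binding domain.
Binding domain of *him₆*: the matrix TP, whose subject is Dmitri₁.
*Dmitri₁* c-commands the pronoun within its binding domain → coindexation would violate Principle B.
*Mateo₂*: the pronoun c-commands this R-expression → coindexation would violate Principle C on *Mateo₂*.
*Felix₃*: the pronoun c-commands this R-expression → coindexation would violate Principle C on *Felix₃*.
*Tariq₄*: the pronoun c-commands this R-expression → coindexation would violate Principle C on *Tariq₄*.
*Daniel₅* and the pronoun do not c-command one another → neither Principle B nor Principle C is at stake; coindexation permitted.

{5}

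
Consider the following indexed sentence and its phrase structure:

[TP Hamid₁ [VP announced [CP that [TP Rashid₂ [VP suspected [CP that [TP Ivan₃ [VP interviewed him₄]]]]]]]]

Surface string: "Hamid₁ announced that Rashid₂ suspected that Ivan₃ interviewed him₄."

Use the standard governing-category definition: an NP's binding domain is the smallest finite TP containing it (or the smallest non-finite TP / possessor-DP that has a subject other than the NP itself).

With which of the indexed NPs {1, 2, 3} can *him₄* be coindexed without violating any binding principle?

*him* is a pronoun, so Principle B applies: it must be free in its binding domain.
Binding domain of *him₄*: the embedded TP, whose subject is Ivan₃.
*Hamid₁* c-commands the pronoun but from outside its binding domain, and is not c-commanded by it → coindexation permitted.
*Rashid₂* c-commands the pronoun but from outside its binding domain, and is not c-commanded by it → coindexation permitted.
*Ivan₃* c-commands the pronoun within its binding domain → coindexation would violate Principle B.

{1, 2}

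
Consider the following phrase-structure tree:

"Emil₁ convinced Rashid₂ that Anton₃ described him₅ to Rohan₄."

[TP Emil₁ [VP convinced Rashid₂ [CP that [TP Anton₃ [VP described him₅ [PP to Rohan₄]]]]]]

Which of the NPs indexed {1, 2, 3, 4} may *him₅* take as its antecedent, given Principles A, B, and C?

{1, 2}

*him* is a pronoun, so Principle B applies: it must be free in its binding domain.
Binding domain of *him₅*: the embedded TP, whose subject is Anton₃.
*Emil₁* c-commands the pronoun but from outside its binding domain, and is not c-commanded by it → coindexation permitted.
*Rashid₂* c-commands the pronoun but from outside its binding domain, and is not c-commanded by it → coindexation permitted.
*Anton₃* c-commands the pronoun within its binding domain → coindexation would violate Principle B.
*Rohan₄*: the pronoun c-commands this R-expression → coindexation would violate Principle C on *Rohan₄*.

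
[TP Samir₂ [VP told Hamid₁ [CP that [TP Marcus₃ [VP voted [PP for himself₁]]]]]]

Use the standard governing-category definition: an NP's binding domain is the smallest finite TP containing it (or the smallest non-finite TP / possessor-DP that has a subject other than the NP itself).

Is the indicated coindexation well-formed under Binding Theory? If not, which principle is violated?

The two coindexed NPs are *Hamid₁* and *himself₁*.
*himself₁* is an anaphor. Principle A requires it to be bound within its binding domain — the embedded TP, whose subject is Marcus₃.
Within that domain it is c-commanded by *Marcus₃*, which does not share its index.
*Hamid₁* does c-command the anaphor, but from outside its binding domain.
The anaphor is unbound in its domain → Principle A violation.

Principle A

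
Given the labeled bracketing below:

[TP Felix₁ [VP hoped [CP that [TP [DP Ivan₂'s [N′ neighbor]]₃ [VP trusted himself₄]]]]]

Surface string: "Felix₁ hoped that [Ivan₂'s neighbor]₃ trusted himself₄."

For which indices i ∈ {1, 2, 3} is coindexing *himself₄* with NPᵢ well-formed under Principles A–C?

{3}

*himself* is an anaphor, so Principle A applies: it must be bound in its binding domain.
Binding domain of *himself₄*: the embedded TP, whose subject is [Ivan₂'s neighbor]₃.
*Felix₁* c-commands the anaphor but is outside its binding domain → cannot satisfy Principle A.
*Ivan₂* does not c-command the anaphor → cannot bind it.
*[Ivan₂'s neighbor]₃* c-commands the anaphor within its binding domain → licit binder.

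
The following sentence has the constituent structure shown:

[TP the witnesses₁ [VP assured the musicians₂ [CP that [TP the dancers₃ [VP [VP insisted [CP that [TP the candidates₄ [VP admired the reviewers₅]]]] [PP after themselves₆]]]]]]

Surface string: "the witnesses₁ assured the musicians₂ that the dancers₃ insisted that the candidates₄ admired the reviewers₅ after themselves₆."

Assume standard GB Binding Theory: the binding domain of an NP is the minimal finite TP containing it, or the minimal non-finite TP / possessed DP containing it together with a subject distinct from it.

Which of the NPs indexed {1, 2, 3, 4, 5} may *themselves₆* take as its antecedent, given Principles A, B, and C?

{3}

*themselves* is an anaphor, so Principle A applies: it must be bound in its binding domain.
Binding domain of *themselves₆*: the embedded TP, whose subject is the dancers₃.
*the witnesses₁* c-commands the anaphor but is outside its binding domain → cannot satisfy Principle A.
*the musicians₂* c-commands the anaphor but is outside its binding domain → cannot satisfy Principle A.
*the dancers₃* c-commands the anaphor within its binding domain → licit binder.
*the candidates₄* does not c-command the anaphor → cannot bind it.
*the reviewers₅* does not c-command the anaphor → cannot bind it.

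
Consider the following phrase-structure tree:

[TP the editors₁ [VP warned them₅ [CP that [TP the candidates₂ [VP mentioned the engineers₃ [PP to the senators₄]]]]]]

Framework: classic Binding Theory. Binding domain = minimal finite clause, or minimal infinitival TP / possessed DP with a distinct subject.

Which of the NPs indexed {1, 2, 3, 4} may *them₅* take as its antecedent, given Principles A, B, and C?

*them* is a pronoun, so Principle B applies: it must be free in its binding domain.
Binding domain of *them₅*: the matrix TP, whose subject is the editors₁.
*the editors₁* c-commands the pronoun within its binding domain → coindexation would violate Principle B.
*the candidates₂*: the pronoun c-commands this R-expression → coindexation would violate Principle C on *the candidates₂*.
*the engineers₃*: the pronoun c-commands this R-expression → coindexation would violate Principle C on *the engineers₃*.
*the senators₄*: the pronoun c-commands this R-expression → coindexation would violate Principle C on *the senators₄*.

none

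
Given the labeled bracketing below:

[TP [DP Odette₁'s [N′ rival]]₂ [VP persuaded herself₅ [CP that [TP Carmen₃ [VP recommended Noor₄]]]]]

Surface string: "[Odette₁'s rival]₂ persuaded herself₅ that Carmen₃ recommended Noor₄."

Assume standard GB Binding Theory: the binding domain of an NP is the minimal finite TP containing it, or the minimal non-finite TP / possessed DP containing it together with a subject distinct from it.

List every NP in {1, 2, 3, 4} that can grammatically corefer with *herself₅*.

*herself* is an anaphor, so Principle A applies: it must be bound in its binding domain.
Binding domain of *herself₅*: the matrix TP, whose subject is [Odette₁'s rival]₂.
*Odette₁* does not c-command the anaphor → cannot bind it.
*[Odette₁'s rival]₂* c-commands the anaphor within its binding domain → licit binder.
*Carmen₃* does not c-command the anaphor → cannot bind it.
*Noor₄* does not c-command the anaphor → cannot bind it.

{2}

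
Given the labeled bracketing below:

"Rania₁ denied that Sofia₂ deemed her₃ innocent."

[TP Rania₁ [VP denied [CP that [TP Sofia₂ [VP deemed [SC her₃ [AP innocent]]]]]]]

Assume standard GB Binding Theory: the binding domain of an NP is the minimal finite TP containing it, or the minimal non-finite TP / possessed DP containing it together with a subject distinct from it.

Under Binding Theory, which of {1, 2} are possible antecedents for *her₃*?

*her* is a pronoun, so Principle B applies: it must be free in its binding domain.
Binding domain of *her₃*: the embedded TP, whose subject is Sofia₂.
*Rania₁* c-commands the pronoun but from outside its binding domain, and is not c-commanded by it → coindexation permitted.
*Sofia₂* c-commands the pronoun within its binding domain → coindexation would violate Principle B.

{1}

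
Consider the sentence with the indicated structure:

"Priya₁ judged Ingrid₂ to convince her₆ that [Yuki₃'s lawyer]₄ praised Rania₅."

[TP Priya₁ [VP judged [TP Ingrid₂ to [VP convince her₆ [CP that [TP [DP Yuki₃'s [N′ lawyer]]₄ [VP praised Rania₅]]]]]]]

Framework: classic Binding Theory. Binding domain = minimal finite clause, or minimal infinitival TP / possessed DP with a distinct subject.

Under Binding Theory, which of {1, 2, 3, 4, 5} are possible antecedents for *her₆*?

*her* is a pronoun, so Principle B applies: it must be free in its binding domain.
Binding domain of *her₆*: the embedded TP, whose subject is Ingrid₂.
*Priya₁* c-commands the pronoun but from outside its binding domain, and is not c-commanded by it → coindexation permitted.
*Ingrid₂* c-commands the pronoun within its binding domain → coindexation would violate Principle B.
*Yuki₃*: the pronoun c-commands this R-expression → coindexation would violate Principle C on *Yuki₃*.
*[Yuki₃'s lawyer]₄*: the pronoun c-commands this R-expression → coindexation would violate Principle C on *[Yuki₃'s lawyer]₄*.
*Rania₅*: the pronoun c-commands this R-expression → coindexation would violate Principle C on *Rania₅*.

{1}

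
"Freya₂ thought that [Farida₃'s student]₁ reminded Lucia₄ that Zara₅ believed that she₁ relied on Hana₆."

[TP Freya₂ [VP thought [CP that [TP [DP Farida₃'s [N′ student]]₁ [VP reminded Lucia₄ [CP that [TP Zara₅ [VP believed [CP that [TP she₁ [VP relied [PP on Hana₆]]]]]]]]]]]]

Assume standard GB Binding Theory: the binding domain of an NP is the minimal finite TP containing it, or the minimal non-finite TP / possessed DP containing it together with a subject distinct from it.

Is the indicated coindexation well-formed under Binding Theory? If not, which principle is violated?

grammatical

The two coindexed NPs are *[Farida₃'s student]₁* and *she₁*.
*she₁* is a pronoun; nothing c-commands it within its binding domain (the embedded TP.), so Principle B holds trivially.
*[Farida₃'s student]₁* is an R-expression; *she₁* does not c-command it, and no other NP shares its index, so Principle C is satisfied.
All principles are respected.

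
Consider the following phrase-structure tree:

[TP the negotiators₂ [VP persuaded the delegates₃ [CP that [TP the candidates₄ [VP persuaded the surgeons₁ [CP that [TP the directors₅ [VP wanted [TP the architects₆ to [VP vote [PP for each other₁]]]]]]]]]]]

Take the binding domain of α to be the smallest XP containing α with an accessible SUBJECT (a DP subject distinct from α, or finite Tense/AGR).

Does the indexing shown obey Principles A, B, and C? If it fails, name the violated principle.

Principle A

The two coindexed NPs are *the surgeons₁* and *each other₁*.
*each other₁* is an anaphor. Principle A requires it to be bound within its binding domain — the embedded TP, whose subject is the architects₆.
Within that domain it is c-commanded by *the architects₆*, which does not share its index.
*the surgeons₁* does c-command the anaphor, but from outside its binding domain.
The anaphor is unbound in its domain → Principle A violation.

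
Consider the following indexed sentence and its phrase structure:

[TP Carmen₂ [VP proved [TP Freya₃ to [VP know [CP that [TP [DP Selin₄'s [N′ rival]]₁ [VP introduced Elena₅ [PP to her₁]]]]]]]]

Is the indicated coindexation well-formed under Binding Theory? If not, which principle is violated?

The two coindexed NPs are *[Selin₄'s rival]₁* and *her₁*.
*her₁* is a pronoun. Its binding domain is the embedded TP, whose subject is [Selin₄'s rival]₁.
*[Selin₄'s rival]₁* c-commands it within that domain and carries the same index.
The pronoun is locally bound → Principle B violation.

Principle B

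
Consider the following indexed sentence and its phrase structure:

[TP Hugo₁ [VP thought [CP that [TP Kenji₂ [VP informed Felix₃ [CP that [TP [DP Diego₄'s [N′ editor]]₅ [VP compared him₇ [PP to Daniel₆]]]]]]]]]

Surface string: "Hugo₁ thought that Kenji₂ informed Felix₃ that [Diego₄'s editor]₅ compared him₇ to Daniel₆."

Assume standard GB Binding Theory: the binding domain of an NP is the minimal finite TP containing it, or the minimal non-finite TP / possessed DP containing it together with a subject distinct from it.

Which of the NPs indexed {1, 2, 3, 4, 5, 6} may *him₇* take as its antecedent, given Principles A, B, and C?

{1, 2, 3, 4}

*him* is a pronoun, so Principle B applies: it must be free in its binding domain.
Binding domain of *him₇*: the embedded TP, whose subject is [Diego₄'s editor]₅.
*Hugo₁* c-commands the pronoun but from outside its binding domain, and is not c-commanded by it → coindexation permitted.
*Kenji₂* c-commands the pronoun but from outside its binding domain, and is not c-commanded by it → coindexation permitted.
*Felix₃* c-commands the pronoun but from outside its binding domain, and is not c-commanded by it → coindexation permitted.
*Diego₄* and the pronoun do not c-command one another → neither Principle B nor Principle C is at stake; coindexation permitted.
*[Diego₄'s editor]₅* c-commands the pronoun within its binding domain → coindexation would violate Principle B.
*Daniel₆*: the pronoun c-commands this R-expression → coindexation would violate Principle C on *Daniel₆*.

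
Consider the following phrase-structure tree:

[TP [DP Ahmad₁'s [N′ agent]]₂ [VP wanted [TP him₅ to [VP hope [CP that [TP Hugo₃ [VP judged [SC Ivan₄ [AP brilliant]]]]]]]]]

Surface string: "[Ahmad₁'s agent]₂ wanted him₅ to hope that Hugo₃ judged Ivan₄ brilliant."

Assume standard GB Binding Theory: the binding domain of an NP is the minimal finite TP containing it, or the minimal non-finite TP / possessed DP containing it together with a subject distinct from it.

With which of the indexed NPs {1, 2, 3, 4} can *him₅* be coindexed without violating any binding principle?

*him* is a pronoun, so Principle B applies: it must be free in its binding domain.
Binding domain of *him₅*: the matrix TP, whose subject is [Ahmad₁'s agent]₂.
*Ahmad₁* and the pronoun do not c-command one another → neither Principle B nor Principle C is at stake; coindexation permitted.
*[Ahmad₁'s agent]₂* c-commands the pronoun within its binding domain → coindexation would violate Principle B.
*Hugo₃*: the pronoun c-commands this R-expression → coindexation would violate Principle C on *Hugo₃*.
*Ivan₄*: the pronoun c-commands this R-expression → coindexation would violate Principle C on *Ivan₄*.

{1}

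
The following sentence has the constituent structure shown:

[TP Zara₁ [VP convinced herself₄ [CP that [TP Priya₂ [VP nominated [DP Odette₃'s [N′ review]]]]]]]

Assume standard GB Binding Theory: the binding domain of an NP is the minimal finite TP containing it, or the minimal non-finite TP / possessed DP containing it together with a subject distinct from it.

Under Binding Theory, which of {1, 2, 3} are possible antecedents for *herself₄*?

*herself* is an anaphor, so Principle A applies: it must be bound in its binding domain.
Binding domain of *herself₄*: the matrix TP, whose subject is Zara₁.
*Zara₁* c-commands the anaphor within its binding domain → licit binder.
*Priya₂* does not c-command the anaphor → cannot bind it.
*Odette₃* does not c-command the anaphor → cannot bind it.

{1}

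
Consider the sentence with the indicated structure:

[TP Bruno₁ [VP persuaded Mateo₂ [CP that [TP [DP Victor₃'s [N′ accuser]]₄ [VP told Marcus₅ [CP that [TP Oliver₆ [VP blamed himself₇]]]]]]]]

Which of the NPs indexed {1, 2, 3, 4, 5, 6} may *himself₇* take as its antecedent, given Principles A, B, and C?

{6}

*himself* is an anaphor, so Principle A applies: it must be bound in its binding domain.
Binding domain of *himself₇*: the embedded TP, whose subject is Oliver₆.
*Bruno₁* c-commands the anaphor but is outside its binding domain → cannot satisfy Principle A.
*Mateo₂* c-commands the anaphor but is outside its binding domain → cannot satisfy Principle A.
*Victor₃* does not c-command the anaphor → cannot bind it.
*[Victor₃'s accuser]₄* c-commands the anaphor but is outside its binding domain → cannot satisfy Principle A.
*Marcus₅* c-commands the anaphor but is outside its binding domain → cannot satisfy Principle A.
*Oliver₆* c-commands the anaphor within its binding domain → licit binder.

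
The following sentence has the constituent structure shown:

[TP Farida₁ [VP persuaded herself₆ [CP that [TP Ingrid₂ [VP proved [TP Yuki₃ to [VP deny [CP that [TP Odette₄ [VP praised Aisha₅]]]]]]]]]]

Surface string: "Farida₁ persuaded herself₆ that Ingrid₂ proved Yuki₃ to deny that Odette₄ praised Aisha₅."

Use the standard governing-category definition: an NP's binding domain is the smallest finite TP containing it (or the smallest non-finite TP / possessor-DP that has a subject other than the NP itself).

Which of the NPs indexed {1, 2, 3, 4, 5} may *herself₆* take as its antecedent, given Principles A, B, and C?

{1}

*herself* is an anaphor, so Principle A applies: it must be bound in its binding domain.
Binding domain of *herself₆*: the matrix TP, whose subject is Farida₁.
*Farida₁* c-commands the anaphor within its binding domain → licit binder.
*Ingrid₂* does not c-command the anaphor → cannot bind it.
*Yuki₃* does not c-command the anaphor → cannot bind it.
*Odette₄* does not c-command the anaphor → cannot bind it.
*Aisha₅* does not c-command the anaphor → cannot bind it.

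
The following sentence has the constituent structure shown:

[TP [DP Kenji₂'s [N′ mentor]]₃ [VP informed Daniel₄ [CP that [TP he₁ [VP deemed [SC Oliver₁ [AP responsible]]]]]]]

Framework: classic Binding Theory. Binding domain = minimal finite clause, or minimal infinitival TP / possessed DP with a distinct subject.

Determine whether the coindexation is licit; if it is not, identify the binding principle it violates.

The two coindexed NPs are *he₁* and *Oliver₁*.
*Oliver₁* is an R-expression. Principle C requires it to be free everywhere.
*he₁* c-commands it and carries the same index.
The R-expression is bound → Principle C violation.

Principle C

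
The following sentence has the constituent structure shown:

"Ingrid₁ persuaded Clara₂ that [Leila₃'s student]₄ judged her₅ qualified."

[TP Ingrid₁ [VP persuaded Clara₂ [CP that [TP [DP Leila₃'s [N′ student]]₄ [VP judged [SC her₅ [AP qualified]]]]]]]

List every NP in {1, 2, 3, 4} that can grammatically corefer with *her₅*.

{1, 2, 3}

*her* is a pronoun, so Principle B applies: it must be free in its binding domain.
Binding domain of *her₅*: the embedded TP, whose subject is [Leila₃'s student]₄.
*Ingrid₁* c-commands the pronoun but from outside its binding domain, and is not c-commanded by it → coindexation permitted.
*Clara₂* c-commands the pronoun but from outside its binding domain, and is not c-commanded by it → coindexation permitted.
*Leila₃* and the pronoun do not c-command one another → neither Principle B nor Principle C is at stake; coindexation permitted.
*[Leila₃'s student]₄* c-commands the pronoun within its binding domain → coindexation would violate Principle B.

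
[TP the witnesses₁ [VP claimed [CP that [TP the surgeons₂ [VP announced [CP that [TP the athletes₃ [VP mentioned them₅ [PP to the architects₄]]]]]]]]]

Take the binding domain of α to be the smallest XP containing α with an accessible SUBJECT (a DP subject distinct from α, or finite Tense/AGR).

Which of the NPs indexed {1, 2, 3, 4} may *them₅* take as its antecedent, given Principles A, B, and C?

{1, 2}

*them* is a pronoun, so Principle B applies: it must be free in its binding domain.
Binding domain of *them₅*: the embedded TP, whose subject is the athletes₃.
*the witnesses₁* c-commands the pronoun but from outside its binding domain, and is not c-commanded by it → coindexation permitted.
*the surgeons₂* c-commands the pronoun but from outside its binding domain, and is not c-commanded by it → coindexation permitted.
*the athletes₃* c-commands the pronoun within its binding domain → coindexation would violate Principle B.
*the architects₄*: the pronoun c-commands this R-expression → coindexation would violate Principle C on *the architects₄*.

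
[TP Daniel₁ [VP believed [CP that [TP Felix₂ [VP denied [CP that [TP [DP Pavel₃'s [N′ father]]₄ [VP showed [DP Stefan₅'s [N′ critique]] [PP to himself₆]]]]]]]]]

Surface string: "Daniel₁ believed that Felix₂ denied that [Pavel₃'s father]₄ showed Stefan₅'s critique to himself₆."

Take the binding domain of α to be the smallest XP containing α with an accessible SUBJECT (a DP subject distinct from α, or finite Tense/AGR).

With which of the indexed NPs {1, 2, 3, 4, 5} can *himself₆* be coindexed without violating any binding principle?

*himself* is an anaphor, so Principle A applies: it must be bound in its binding domain.
Binding domain of *himself₆*: the embedded TP, whose subject is [Pavel₃'s father]₄.
*Daniel₁* c-commands the anaphor but is outside its binding domain → cannot satisfy Principle A.
*Felix₂* c-commands the anaphor but is outside its binding domain → cannot satisfy Principle A.
*Pavel₃* does not c-command the anaphor → cannot bind it.
*[Pavel₃'s father]₄* c-commands the anaphor within its binding domain → licit binder.
*Stefan₅* does not c-command the anaphor → cannot bind it.

{4}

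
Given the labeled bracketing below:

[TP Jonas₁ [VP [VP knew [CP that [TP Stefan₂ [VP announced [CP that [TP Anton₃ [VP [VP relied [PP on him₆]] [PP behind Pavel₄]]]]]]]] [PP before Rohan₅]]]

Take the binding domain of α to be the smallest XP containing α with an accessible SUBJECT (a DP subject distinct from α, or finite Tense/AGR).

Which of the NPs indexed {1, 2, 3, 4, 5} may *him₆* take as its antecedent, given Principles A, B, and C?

{1, 2, 4, 5}

*him* is a pronoun, so Principle B applies: it must be free in its binding domain.
Binding domain of *him₆*: the embedded TP, whose subject is Anton₃.
*Jonas₁* c-commands the pronoun but from outside its binding domain, and is not c-commanded by it → coindexation permitted.
*Stefan₂* c-commands the pronoun but from outside its binding domain, and is not c-commanded by it → coindexation permitted.
*Anton₃* c-commands the pronoun within its binding domain → coindexation would violate Principle B.
*Pavel₄* and the pronoun do not c-command one another → neither Principle B nor Principle C is at stake; coindexation permitted.
*Rohan₅* and the pronoun do not c-command one another → neither Principle B nor Principle C is at stake; coindexation permitted.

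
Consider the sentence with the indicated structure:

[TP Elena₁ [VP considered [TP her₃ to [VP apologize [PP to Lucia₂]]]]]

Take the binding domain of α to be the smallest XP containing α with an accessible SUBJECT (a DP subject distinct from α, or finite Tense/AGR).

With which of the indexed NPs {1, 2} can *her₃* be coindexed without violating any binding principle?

*her* is a pronoun, so Principle B applies: it must be free in its binding domain.
Binding domain of *her₃*: the matrix TP, whose subject is Elena₁.
*Elena₁* c-commands the pronoun within its binding domain → coindexation would violate Principle B.
*Lucia₂*: the pronoun c-commands this R-expression → coindexation would violate Principle C on *Lucia₂*.

none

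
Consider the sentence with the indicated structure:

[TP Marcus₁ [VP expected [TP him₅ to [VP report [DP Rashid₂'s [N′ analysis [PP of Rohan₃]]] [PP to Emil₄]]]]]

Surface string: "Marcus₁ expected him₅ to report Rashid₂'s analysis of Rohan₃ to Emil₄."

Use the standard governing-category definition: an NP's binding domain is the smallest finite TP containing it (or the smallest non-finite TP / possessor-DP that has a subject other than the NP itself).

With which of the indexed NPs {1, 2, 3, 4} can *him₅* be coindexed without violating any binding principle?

none

*him* is a pronoun, so Principle B applies: it must be free in its binding domain.
Binding domain of *him₅*: the matrix TP, whose subject is Marcus₁.
*Marcus₁* c-commands the pronoun within its binding domain → coindexation would violate Principle B.
*Rashid₂*: the pronoun c-commands this R-expression → coindexation would violate Principle C on *Rashid₂*.
*Rohan₃*: the pronoun c-commands this R-expression → coindexation would violate Principle C on *Rohan₃*.
*Emil₄*: the pronoun c-commands this R-expression → coindexation would violate Principle C on *Emil₄*.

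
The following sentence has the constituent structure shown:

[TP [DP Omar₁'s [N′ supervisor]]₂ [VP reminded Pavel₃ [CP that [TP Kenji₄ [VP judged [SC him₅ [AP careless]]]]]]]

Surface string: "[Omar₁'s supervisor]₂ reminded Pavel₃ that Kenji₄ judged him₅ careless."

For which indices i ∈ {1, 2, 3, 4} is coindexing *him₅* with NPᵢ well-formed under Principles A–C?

{1, 2, 3}

*him* is a pronoun, so Principle B applies: it must be free in its binding domain.
Binding domain of *him₅*: the embedded TP, whose subject is Kenji₄.
*Omar₁* and the pronoun do not c-command one another → neither Principle B nor Principle C is at stake; coindexation permitted.
*[Omar₁'s supervisor]₂* c-commands the pronoun but from outside its binding domain, and is not c-commanded by it → coindexation permitted.
*Pavel₃* c-commands the pronoun but from outside its binding domain, and is not c-commanded by it → coindexation permitted.
*Kenji₄* c-commands the pronoun within its binding domain → coindexation would violate Principle B.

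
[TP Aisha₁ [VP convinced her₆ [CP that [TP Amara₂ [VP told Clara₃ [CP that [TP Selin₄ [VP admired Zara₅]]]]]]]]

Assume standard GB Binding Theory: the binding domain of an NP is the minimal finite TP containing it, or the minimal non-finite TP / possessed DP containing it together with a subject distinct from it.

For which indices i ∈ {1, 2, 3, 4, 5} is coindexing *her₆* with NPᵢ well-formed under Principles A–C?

none

*her* is a pronoun, so Principle B applies: it must be free in its binding domain.
Binding domain of *her₆*: the matrix TP, whose subject is Aisha₁.
*Aisha₁* c-commands the pronoun within its binding domain → coindexation would violate Principle B.
*Amara₂*: the pronoun c-commands this R-expression → coindexation would violate Principle C on *Amara₂*.
*Clara₃*: the pronoun c-commands this R-expression → coindexation would violate Principle C on *Clara₃*.
*Selin₄*: the pronoun c-commands this R-expression → coindexation would violate Principle C on *Selin₄*.
*Zara₅*: the pronoun c-commands this R-expression → coindexation would violate Principle C on *Zara₅*.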